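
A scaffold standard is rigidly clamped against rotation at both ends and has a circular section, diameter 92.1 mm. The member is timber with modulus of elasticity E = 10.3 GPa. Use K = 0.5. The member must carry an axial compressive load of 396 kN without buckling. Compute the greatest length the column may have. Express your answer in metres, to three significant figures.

I = πd⁴/64 = π×92.1⁴/64 = 3.532×10^6 mm⁴
I = 3.532×10^-6 m⁴
At the buckling limit P_cr = P = 3.960×10^5 N
From P_cr = π²EI/(K·L)²:  L = (1/K)·√(π²EI/P_cr) = (1/0.5)·√(π²×1.03×10^10×3.532×10^-6/3.960×10^5)
L = 1.90 m

L_max ≈ 1.90 m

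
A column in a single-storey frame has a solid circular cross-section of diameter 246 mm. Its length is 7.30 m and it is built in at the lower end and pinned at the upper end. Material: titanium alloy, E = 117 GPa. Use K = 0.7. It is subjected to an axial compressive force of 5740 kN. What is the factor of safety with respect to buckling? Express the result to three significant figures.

n ≈ 1.38

I = πd⁴/64 = π×246⁴/64 = 1.798×10^8 mm⁴
I = 1.798×10^8 mm⁴ = 1.798×10^-4 m⁴
Effective length L_e = K·L = 0.7 × 7.30 = 5.110 m
P_cr = π²EI / L_e² = π² × 117×10⁹ × 1.798×10^-4 / 5.110² = 7.950×10^6 N
Factor of safety n = P_cr / P = 7949.8 / 5740 = 1.38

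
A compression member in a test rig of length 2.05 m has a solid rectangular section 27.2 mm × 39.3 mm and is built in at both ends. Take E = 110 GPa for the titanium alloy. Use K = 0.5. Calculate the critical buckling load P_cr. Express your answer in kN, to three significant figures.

Buckling occurs about the weak axis: I_min = h·b³/12 with b = 27.2 mm (the shorter side).
I_min = 39.3×27.2³/12 = 6.590×10^4 mm⁴
I = 6.590×10^4 mm⁴ = 6.590×10^-8 m⁴
Effective length L_e = K·L = 0.5 × 2.05 = 1.025 m
P_cr = π²EI / L_e² = π² × 110×10⁹ × 6.590×10^-8 / 1.025² = 6.810×10^4 N

P_cr ≈ 68.1 kN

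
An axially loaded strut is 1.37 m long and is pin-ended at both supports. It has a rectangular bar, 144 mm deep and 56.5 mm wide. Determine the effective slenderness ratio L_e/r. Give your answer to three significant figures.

λ ≈ 84.0

Buckling occurs about the weak axis: I_min = h·b³/12 with b = 56.5 mm (the shorter side).
I_min = 144×56.5³/12 = 2.164×10^6 mm⁴
A = 8.136×10^3 mm²;  r_min = √(I/A) = √(2.164×10^6/8.136×10^3) = 16.31 mm
L_e = K·L = 1 × 1.37 m = 1.370 m = 1370.0 mm
λ = L_e / r_min = 1370.0 / 16.31 = 84.0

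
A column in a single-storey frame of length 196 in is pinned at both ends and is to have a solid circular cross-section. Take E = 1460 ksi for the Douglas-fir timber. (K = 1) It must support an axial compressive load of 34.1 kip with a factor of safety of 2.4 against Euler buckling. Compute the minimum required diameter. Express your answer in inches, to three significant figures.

d ≈ 8.17 in

Required P_cr = n·P = 2.4 × 34.1 = 81.84 kip
L_e = K·L = 1 × 196 = 196.0 in
Required I = P_cr·L_e²/(π²E) = 8.184×10^4 × 196.0² / (π² × 1.46×10^6) = 218.2 in⁴
Solid circle: I = πd⁴/64  ⇒  d = (64I/π)^(1/4) = (64×218.2/π)^(1/4) = 8.17 in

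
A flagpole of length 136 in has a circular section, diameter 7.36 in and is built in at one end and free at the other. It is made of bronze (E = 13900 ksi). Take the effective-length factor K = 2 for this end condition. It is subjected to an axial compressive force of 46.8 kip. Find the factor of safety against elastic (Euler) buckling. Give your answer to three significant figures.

I = πd⁴/64 = π×7.36⁴/64 = 144.0 in⁴
Effective length L_e = K·L = 2 × 136 = 272.0 in
P_cr = π²EI / L_e² = π² × 13900×10³ × 144.0 / 272.0² = 2.671×10^5 lb
Factor of safety n = P_cr / P = 267.09 / 46.8 = 5.71

n ≈ 5.71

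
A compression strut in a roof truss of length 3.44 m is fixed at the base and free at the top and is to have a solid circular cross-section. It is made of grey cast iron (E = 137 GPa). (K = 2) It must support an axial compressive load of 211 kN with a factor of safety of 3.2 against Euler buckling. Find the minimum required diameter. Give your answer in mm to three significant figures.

d ≈ 148 mm

Required P_cr = n·P = 3.2 × 211 = 675.2 kN
L_e = K·L = 2 × 3.44 = 6.880 m
Required I = P_cr·L_e²/(π²E) = 6.752×10^5 × 6.880² / (π² × 1.37×10^11) = 2.364×10^-5 m⁴
I_req = 2.364×10^7 mm⁴
Solid circle: I = πd⁴/64  ⇒  d = (64I/π)^(1/4) = (64×2.364×10^7/π)^(1/4) = 148 mm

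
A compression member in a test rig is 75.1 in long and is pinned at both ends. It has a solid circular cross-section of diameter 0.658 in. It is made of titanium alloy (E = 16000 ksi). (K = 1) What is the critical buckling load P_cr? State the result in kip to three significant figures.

I = πd⁴/64 = π×0.658⁴/64 = 9.202×10^-3 in⁴
Effective length L_e = K·L = 1 × 75.1 = 75.10 in
P_cr = π²EI / L_e² = π² × 16000×10³ × 9.202×10^-3 / 75.10² = 257.6 lb

P_cr ≈ 0.258 kip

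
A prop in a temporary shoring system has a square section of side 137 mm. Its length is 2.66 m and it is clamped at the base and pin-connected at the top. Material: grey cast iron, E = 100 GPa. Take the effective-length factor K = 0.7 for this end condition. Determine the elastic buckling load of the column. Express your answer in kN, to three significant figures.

I = a⁴/12 = 137⁴/12 = 2.936×10^7 mm⁴
I = 2.936×10^7 mm⁴ = 2.936×10^-5 m⁴
Effective length L_e = K·L = 0.7 × 2.66 = 1.862 m
P_cr = π²EI / L_e² = π² × 100×10⁹ × 2.936×10^-5 / 1.862² = 8.357×10^6 N

P_cr ≈ 8360 kN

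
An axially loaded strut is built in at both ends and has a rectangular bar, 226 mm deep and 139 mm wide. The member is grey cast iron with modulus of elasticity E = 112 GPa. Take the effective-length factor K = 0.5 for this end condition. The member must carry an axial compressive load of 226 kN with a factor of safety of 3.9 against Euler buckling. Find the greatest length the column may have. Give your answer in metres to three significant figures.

Buckling occurs about the weak axis: I_min = h·b³/12 with b = 139 mm (the shorter side).
I_min = 226×139³/12 = 5.058×10^7 mm⁴
I = 5.058×10^-5 m⁴
Required critical load P_cr = n·P = 3.9 × 226 = 881.4 kN = 8.814×10^5 N
From P_cr = π²EI/(K·L)²:  L = (1/K)·√(π²EI/P_cr) = (1/0.5)·√(π²×1.12×10^11×5.058×10^-5/8.814×10^5)
L = 15.9 m

L_max ≈ 15.9 m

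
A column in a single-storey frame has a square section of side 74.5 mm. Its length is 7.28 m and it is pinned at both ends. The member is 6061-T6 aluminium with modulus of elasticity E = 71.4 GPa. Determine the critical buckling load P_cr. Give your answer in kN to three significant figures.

P_cr ≈ 34.1 kN

I = a⁴/12 = 74.5⁴/12 = 2.567×10^6 mm⁴
I = 2.567×10^6 mm⁴ = 2.567×10^-6 m⁴
Effective length L_e = K·L = 1 × 7.28 = 7.280 m
P_cr = π²EI / L_e² = π² × 71.4×10⁹ × 2.567×10^-6 / 7.280² = 3.413×10^4 N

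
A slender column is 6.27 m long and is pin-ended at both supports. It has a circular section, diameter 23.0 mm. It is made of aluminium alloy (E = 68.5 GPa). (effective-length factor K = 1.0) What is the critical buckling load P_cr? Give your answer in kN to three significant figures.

I = πd⁴/64 = π×23.0⁴/64 = 1.374×10^4 mm⁴
I = 1.374×10^4 mm⁴ = 1.374×10^-8 m⁴
Effective length L_e = K·L = 1 × 6.27 = 6.270 m
P_cr = π²EI / L_e² = π² × 68.5×10⁹ × 1.374×10^-8 / 6.270² = 236.2 N

P_cr ≈ 0.236 kN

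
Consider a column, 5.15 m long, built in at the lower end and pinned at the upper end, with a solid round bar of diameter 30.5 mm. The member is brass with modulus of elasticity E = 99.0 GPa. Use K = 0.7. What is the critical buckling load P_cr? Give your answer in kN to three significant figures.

I = πd⁴/64 = π×30.5⁴/64 = 4.248×10^4 mm⁴
I = 4.248×10^4 mm⁴ = 4.248×10^-8 m⁴
Effective length L_e = K·L = 0.7 × 5.15 = 3.605 m
P_cr = π²EI / L_e² = π² × 99.0×10⁹ × 4.248×10^-8 / 3.605² = 3.194×10^3 N

P_cr ≈ 3.19 kN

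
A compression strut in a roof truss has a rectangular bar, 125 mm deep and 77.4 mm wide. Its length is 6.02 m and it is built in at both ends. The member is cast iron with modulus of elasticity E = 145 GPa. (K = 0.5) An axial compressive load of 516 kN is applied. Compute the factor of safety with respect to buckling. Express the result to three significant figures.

n ≈ 1.48

Buckling occurs about the weak axis: I_min = h·b³/12 with b = 77.4 mm (the shorter side).
I_min = 125×77.4³/12 = 4.830×10^6 mm⁴
I = 4.830×10^6 mm⁴ = 4.830×10^-6 m⁴
Effective length L_e = K·L = 0.5 × 6.02 = 3.010 m
P_cr = π²EI / L_e² = π² × 145×10⁹ × 4.830×10^-6 / 3.010² = 7.629×10^5 N
Factor of safety n = P_cr / P = 762.93 / 516 = 1.48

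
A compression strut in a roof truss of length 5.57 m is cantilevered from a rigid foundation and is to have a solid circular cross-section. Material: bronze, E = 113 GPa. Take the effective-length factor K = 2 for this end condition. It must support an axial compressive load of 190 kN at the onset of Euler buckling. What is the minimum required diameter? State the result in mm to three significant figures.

d ≈ 144 mm

L_e = K·L = 2 × 5.57 = 11.14 m
Required I = P_cr·L_e²/(π²E) = 1.900×10^5 × 11.14² / (π² × 1.13×10^11) = 2.114×10^-5 m⁴
I_req = 2.114×10^7 mm⁴
Solid circle: I = πd⁴/64  ⇒  d = (64I/π)^(1/4) = (64×2.114×10^7/π)^(1/4) = 144 mm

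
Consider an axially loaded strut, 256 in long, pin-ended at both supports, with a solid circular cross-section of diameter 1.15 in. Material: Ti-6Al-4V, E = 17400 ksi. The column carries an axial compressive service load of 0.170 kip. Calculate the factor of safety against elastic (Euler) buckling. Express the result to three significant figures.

n ≈ 1.32

I = πd⁴/64 = π×1.15⁴/64 = 8.585×10^-2 in⁴
Effective length L_e = K·L = 1 × 256 = 256.0 in
P_cr = π²EI / L_e² = π² × 17400×10³ × 8.585×10^-2 / 256.0² = 225.0 lb
Factor of safety n = P_cr / P = 0.22497 / 0.170 = 1.32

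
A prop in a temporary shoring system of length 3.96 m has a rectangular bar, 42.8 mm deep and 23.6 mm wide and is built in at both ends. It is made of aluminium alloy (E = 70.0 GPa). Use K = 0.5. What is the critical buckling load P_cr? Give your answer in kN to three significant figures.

Buckling occurs about the weak axis: I_min = h·b³/12 with b = 23.6 mm (the shorter side).
I_min = 42.8×23.6³/12 = 4.688×10^4 mm⁴
I = 4.688×10^4 mm⁴ = 4.688×10^-8 m⁴
Effective length L_e = K·L = 0.5 × 3.96 = 1.980 m
P_cr = π²EI / L_e² = π² × 70.0×10⁹ × 4.688×10^-8 / 1.980² = 8.262×10^3 N

P_cr ≈ 8.26 kN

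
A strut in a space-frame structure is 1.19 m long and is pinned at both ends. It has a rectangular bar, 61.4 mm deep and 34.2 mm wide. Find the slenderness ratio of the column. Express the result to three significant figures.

λ ≈ 121

For a rectangle r_min = b/√12 = 34.2/√12 = 9.873 mm
L_e = K·L = 1 × 1.19 m = 1.190 m = 1190.0 mm
λ = L_e / r_min = 1190.0 / 9.873 = 121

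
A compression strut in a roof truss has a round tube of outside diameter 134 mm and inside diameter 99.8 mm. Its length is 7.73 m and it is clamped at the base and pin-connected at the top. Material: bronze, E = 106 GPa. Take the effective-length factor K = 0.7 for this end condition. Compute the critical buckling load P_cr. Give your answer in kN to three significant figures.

d_o = 134 mm, d_i = 99.8 mm
I = π(d_o⁴ − d_i⁴)/64 = π(134⁴ − 99.80⁴)/64 = 1.096×10^7 mm⁴
I = 1.096×10^7 mm⁴ = 1.096×10^-5 m⁴
Effective length L_e = K·L = 0.7 × 7.73 = 5.411 m
P_cr = π²EI / L_e² = π² × 106×10⁹ × 1.096×10^-5 / 5.411² = 3.915×10^5 N

P_cr ≈ 392 kN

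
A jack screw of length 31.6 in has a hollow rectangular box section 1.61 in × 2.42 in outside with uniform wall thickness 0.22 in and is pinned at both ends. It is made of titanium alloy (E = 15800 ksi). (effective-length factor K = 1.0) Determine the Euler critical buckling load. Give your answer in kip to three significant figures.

P_cr ≈ 90.2 kip

Inner dimensions: h_i = 2.42 − 2×0.22 = 1.980 in, b_i = 1.61 − 2×0.22 = 1.170 in
Weak-axis I_min = (h_o·b_o³ − h_i·b_i³)/12 with b_o = 1.61, b_i = 1.170 in (shorter outer/inner sides).
I_min = (2.42×1.61³ − 1.980×1.170³)/12 = 0.5773 in⁴
Effective length L_e = K·L = 1 × 31.6 = 31.60 in
P_cr = π²EI / L_e² = π² × 15800×10³ × 0.5773 / 31.60² = 9.016×10^4 lb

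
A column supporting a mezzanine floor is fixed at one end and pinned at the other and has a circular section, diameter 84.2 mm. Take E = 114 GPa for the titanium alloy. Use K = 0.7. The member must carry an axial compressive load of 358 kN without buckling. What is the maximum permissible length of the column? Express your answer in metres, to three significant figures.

L_max ≈ 3.98 m

I = πd⁴/64 = π×84.2⁴/64 = 2.467×10^6 mm⁴
I = 2.467×10^-6 m⁴
At the buckling limit P_cr = P = 3.580×10^5 N
From P_cr = π²EI/(K·L)²:  L = (1/K)·√(π²EI/P_cr) = (1/0.7)·√(π²×1.14×10^11×2.467×10^-6/3.580×10^5)
L = 3.98 m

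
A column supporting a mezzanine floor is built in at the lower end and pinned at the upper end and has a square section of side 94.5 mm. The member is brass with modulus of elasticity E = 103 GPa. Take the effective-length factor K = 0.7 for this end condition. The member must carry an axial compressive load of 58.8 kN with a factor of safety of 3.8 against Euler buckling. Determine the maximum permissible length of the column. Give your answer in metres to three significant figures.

L_max ≈ 7.86 m

I = a⁴/12 = 94.5⁴/12 = 6.646×10^6 mm⁴
I = 6.646×10^-6 m⁴
Required critical load P_cr = n·P = 3.8 × 58.8 = 223.4 kN = 2.234×10^5 N
From P_cr = π²EI/(K·L)²:  L = (1/K)·√(π²EI/P_cr) = (1/0.7)·√(π²×1.03×10^11×6.646×10^-6/2.234×10^5)
L = 7.86 m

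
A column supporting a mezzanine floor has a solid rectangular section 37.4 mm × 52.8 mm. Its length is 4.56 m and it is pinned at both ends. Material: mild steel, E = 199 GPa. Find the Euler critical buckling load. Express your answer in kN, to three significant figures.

P_cr ≈ 21.7 kN

Buckling occurs about the weak axis: I_min = h·b³/12 with b = 37.4 mm (the shorter side).
I_min = 52.8×37.4³/12 = 2.302×10^5 mm⁴
I = 2.302×10^5 mm⁴ = 2.302×10^-7 m⁴
Effective length L_e = K·L = 1 × 4.56 = 4.560 m
P_cr = π²EI / L_e² = π² × 199×10⁹ × 2.302×10^-7 / 4.560² = 2.174×10^4 N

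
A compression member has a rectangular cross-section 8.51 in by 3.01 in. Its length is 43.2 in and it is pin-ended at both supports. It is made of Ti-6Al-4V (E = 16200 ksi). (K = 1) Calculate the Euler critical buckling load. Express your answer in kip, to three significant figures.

Buckling occurs about the weak axis: I_min = h·b³/12 with b = 3.01 in (the shorter side).
I_min = 8.51×3.01³/12 = 19.34 in⁴
Effective length L_e = K·L = 1 × 43.2 = 43.20 in
P_cr = π²EI / L_e² = π² × 16200×10³ × 19.34 / 43.20² = 1.657×10^6 lb

P_cr ≈ 1660 kip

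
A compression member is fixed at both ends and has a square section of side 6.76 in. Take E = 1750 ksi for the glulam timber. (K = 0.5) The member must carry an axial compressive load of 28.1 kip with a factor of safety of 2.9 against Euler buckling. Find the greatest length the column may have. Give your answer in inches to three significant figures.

L_max ≈ 384 in

I = a⁴/12 = 6.76⁴/12 = 174.0 in⁴
Required critical load P_cr = n·P = 2.9 × 28.1 = 81.49 kip = 8.149×10^4 lb
From P_cr = π²EI/(K·L)²:  L = (1/K)·√(π²EI/P_cr) = (1/0.5)·√(π²×1.75×10^6×174.0/8.149×10^4)
L = 384 in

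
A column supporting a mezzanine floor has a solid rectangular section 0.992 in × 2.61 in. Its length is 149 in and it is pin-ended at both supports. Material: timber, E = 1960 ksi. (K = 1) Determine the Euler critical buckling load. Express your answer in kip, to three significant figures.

P_cr ≈ 0.185 kip

Buckling occurs about the weak axis: I_min = h·b³/12 with b = 0.992 in (the shorter side).
I_min = 2.61×0.992³/12 = 0.2123 in⁴
Effective length L_e = K·L = 1 × 149 = 149.0 in
P_cr = π²EI / L_e² = π² × 1960×10³ × 0.2123 / 149.0² = 185.0 lb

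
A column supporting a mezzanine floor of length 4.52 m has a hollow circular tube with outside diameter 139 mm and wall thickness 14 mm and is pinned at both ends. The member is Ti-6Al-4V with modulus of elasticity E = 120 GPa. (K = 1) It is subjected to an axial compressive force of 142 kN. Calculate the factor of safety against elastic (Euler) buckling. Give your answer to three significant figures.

Inner diameter d_i = 139 − 2×14 = 111.0 mm
I = π(d_o⁴ − d_i⁴)/64 = π(139⁴ − 111.0⁴)/64 = 1.087×10^7 mm⁴
I = 1.087×10^7 mm⁴ = 1.087×10^-5 m⁴
Effective length L_e = K·L = 1 × 4.52 = 4.520 m
P_cr = π²EI / L_e² = π² × 120×10⁹ × 1.087×10^-5 / 4.520² = 6.303×10^5 N
Factor of safety n = P_cr / P = 630.28 / 142 = 4.44

n ≈ 4.44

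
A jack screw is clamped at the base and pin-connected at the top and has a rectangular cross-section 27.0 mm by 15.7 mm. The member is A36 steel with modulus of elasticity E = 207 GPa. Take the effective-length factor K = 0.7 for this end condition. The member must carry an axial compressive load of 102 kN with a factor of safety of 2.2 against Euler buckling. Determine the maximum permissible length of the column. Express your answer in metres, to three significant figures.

L_max ≈ 0.402 m

Buckling occurs about the weak axis: I_min = h·b³/12 with b = 15.7 mm (the shorter side).
I_min = 27.0×15.7³/12 = 8.707×10^3 mm⁴
I = 8.707×10^-9 m⁴
Required critical load P_cr = n·P = 2.2 × 102 = 224.4 kN = 2.244×10^5 N
From P_cr = π²EI/(K·L)²:  L = (1/K)·√(π²EI/P_cr) = (1/0.7)·√(π²×2.07×10^11×8.707×10^-9/2.244×10^5)
L = 0.402 m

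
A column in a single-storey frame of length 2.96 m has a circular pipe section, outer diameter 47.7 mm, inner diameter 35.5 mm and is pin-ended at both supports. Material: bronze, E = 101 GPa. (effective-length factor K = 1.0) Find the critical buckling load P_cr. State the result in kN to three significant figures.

P_cr ≈ 20.0 kN

d_o = 47.7 mm, d_i = 35.5 mm
I = π(d_o⁴ − d_i⁴)/64 = π(47.7⁴ − 35.50⁴)/64 = 1.762×10^5 mm⁴
I = 1.762×10^5 mm⁴ = 1.762×10^-7 m⁴
Effective length L_e = K·L = 1 × 2.96 = 2.960 m
P_cr = π²EI / L_e² = π² × 101×10⁹ × 1.762×10^-7 / 2.960² = 2.004×10^4 N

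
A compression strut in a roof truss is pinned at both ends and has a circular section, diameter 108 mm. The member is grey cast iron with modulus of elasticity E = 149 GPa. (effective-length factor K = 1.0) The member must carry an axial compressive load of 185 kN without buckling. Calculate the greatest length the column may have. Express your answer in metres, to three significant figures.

I = πd⁴/64 = π×108⁴/64 = 6.678×10^6 mm⁴
I = 6.678×10^-6 m⁴
At the buckling limit P_cr = P = 1.850×10^5 N
From P_cr = π²EI/(K·L)²:  L = (1/K)·√(π²EI/P_cr) = (1/1)·√(π²×1.49×10^11×6.678×10^-6/1.850×10^5)
L = 7.29 m

L_max ≈ 7.29 m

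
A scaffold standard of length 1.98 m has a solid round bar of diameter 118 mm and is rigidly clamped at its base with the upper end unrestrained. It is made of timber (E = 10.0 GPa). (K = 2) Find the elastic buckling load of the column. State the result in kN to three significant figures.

P_cr ≈ 59.9 kN

I = πd⁴/64 = π×118⁴/64 = 9.517×10^6 mm⁴
I = 9.517×10^6 mm⁴ = 9.517×10^-6 m⁴
Effective length L_e = K·L = 2 × 1.98 = 3.960 m
P_cr = π²EI / L_e² = π² × 10.0×10⁹ × 9.517×10^-6 / 3.960² = 5.990×10^4 N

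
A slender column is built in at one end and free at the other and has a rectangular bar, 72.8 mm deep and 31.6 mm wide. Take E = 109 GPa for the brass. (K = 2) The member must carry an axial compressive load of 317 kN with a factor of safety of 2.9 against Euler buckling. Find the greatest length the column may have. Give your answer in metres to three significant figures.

Buckling occurs about the weak axis: I_min = h·b³/12 with b = 31.6 mm (the shorter side).
I_min = 72.8×31.6³/12 = 1.914×10^5 mm⁴
I = 1.914×10^-7 m⁴
Required critical load P_cr = n·P = 2.9 × 317 = 919.3 kN = 9.193×10^5 N
From P_cr = π²EI/(K·L)²:  L = (1/K)·√(π²EI/P_cr) = (1/2)·√(π²×1.09×10^11×1.914×10^-7/9.193×10^5)
L = 0.237 m

L_max ≈ 0.237 m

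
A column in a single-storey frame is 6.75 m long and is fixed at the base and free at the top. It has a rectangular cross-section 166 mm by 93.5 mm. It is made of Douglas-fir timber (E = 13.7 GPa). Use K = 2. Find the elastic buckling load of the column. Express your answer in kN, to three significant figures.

P_cr ≈ 8.39 kN

Buckling occurs about the weak axis: I_min = h·b³/12 with b = 93.5 mm (the shorter side).
I_min = 166×93.5³/12 = 1.131×10^7 mm⁴
I = 1.131×10^7 mm⁴ = 1.131×10^-5 m⁴
Effective length L_e = K·L = 2 × 6.75 = 13.50 m
P_cr = π²EI / L_e² = π² × 13.7×10⁹ × 1.131×10^-5 / 13.50² = 8.389×10^3 N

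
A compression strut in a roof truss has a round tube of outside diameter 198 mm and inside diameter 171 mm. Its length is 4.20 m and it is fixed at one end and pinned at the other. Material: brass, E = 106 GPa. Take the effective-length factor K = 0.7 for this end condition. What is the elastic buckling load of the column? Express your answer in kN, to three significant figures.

d_o = 198 mm, d_i = 171 mm
I = π(d_o⁴ − d_i⁴)/64 = π(198⁴ − 171.0⁴)/64 = 3.347×10^7 mm⁴
I = 3.347×10^7 mm⁴ = 3.347×10^-5 m⁴
Effective length L_e = K·L = 0.7 × 4.20 = 2.940 m
P_cr = π²EI / L_e² = π² × 106×10⁹ × 3.347×10^-5 / 2.940² = 4.051×10^6 N

P_cr ≈ 4050 kN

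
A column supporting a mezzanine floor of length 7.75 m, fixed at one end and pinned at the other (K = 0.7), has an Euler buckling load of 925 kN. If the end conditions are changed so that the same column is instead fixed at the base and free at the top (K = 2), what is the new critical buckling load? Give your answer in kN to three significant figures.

P_cr ∝ 1/K², so P_cr,new = P_cr,old × (K_old/K_new)² = 925 × (0.7/2)²
= 925 × 0.1225 = 113 kN

P_cr ≈ 113 kN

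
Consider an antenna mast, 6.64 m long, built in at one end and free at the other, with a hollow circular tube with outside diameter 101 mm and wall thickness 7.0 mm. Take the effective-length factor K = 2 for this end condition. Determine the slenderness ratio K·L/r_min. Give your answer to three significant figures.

Inner diameter d_i = 101 − 2×7.0 = 87.00 mm
I = π(d_o⁴ − d_i⁴)/64 = π(101⁴ − 87.00⁴)/64 = 2.296×10^6 mm⁴
A = 2.067×10^3 mm²;  r_min = √(I/A) = √(2.296×10^6/2.067×10^3) = 33.33 mm
L_e = K·L = 2 × 6.64 m = 13.28 m = 13280 mm
λ = L_e / r_min = 13280 / 33.33 = 398

λ ≈ 398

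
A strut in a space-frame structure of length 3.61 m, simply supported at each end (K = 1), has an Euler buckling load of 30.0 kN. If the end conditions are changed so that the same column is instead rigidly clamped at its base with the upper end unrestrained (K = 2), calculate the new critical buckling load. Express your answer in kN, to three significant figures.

P_cr ∝ 1/K², so P_cr,new = P_cr,old × (K_old/K_new)² = 30.0 × (1/2)²
= 30.0 × 0.2500 = 7.50 kN

P_cr ≈ 7.50 kN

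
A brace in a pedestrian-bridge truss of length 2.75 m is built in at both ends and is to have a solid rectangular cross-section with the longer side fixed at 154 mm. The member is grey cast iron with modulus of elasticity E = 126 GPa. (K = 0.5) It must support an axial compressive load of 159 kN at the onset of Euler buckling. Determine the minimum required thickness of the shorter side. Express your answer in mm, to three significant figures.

L_e = K·L = 0.5 × 2.75 = 1.375 m
Required I = P_cr·L_e²/(π²E) = 1.590×10^5 × 1.375² / (π² × 1.26×10^11) = 2.417×10^-7 m⁴
I_req = 2.417×10^5 mm⁴
Rectangle, weak axis: I_min = h·b³/12 with h = 154 mm fixed  ⇒  b = (12I/h)^(1/3) = 26.6 mm

b ≈ 26.6 mm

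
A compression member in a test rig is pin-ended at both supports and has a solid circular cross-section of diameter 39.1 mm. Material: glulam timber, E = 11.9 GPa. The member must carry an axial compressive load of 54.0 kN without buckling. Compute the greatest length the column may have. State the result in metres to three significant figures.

L_max ≈ 0.500 m

I = πd⁴/64 = π×39.1⁴/64 = 1.147×10^5 mm⁴
I = 1.147×10^-7 m⁴
At the buckling limit P_cr = P = 5.400×10^4 N
From P_cr = π²EI/(K·L)²:  L = (1/K)·√(π²EI/P_cr) = (1/1)·√(π²×1.19×10^10×1.147×10^-7/5.400×10^4)
L = 0.500 m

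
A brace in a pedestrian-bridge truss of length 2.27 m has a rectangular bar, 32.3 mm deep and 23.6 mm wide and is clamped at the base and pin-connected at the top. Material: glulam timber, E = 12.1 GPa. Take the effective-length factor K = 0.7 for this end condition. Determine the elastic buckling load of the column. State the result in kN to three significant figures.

Buckling occurs about the weak axis: I_min = h·b³/12 with b = 23.6 mm (the shorter side).
I_min = 32.3×23.6³/12 = 3.538×10^4 mm⁴
I = 3.538×10^4 mm⁴ = 3.538×10^-8 m⁴
Effective length L_e = K·L = 0.7 × 2.27 = 1.589 m
P_cr = π²EI / L_e² = π² × 12.1×10⁹ × 3.538×10^-8 / 1.589² = 1.673×10^3 N

P_cr ≈ 1.67 kN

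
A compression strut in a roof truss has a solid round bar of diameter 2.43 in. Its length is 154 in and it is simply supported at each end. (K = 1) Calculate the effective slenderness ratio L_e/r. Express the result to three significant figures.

For a solid circle r = d/4 = 2.43/4 = 0.6075 in
L_e = K·L = 1 × 154 = 154.0 in
λ = L_e / r_min = 154.00 / 0.6075 = 253

λ ≈ 253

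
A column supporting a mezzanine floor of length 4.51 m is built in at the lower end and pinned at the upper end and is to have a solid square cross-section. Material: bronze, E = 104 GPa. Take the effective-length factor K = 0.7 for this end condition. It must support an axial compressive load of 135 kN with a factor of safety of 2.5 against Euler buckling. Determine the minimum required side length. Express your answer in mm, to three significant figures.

Required P_cr = n·P = 2.5 × 135 = 337.5 kN
L_e = K·L = 0.7 × 4.51 = 3.157 m
Required I = P_cr·L_e²/(π²E) = 3.375×10^5 × 3.157² / (π² × 1.04×10^11) = 3.277×10^-6 m⁴
I_req = 3.277×10^6 mm⁴
Solid square: I = a⁴/12  ⇒  a = (12I)^(1/4) = (12×3.277×10^6)^(1/4) = 79.2 mm

a ≈ 79.2 mm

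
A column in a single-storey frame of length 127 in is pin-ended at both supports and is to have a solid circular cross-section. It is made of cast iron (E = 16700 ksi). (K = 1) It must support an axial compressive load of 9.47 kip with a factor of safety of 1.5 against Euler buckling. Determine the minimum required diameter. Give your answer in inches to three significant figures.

d ≈ 2.31 in

Required P_cr = n·P = 1.5 × 9.47 = 14.21 kip
L_e = K·L = 1 × 127 = 127.0 in
Required I = P_cr·L_e²/(π²E) = 1.421×10^4 × 127.0² / (π² × 1.67×10^7) = 1.390 in⁴
Solid circle: I = πd⁴/64  ⇒  d = (64I/π)^(1/4) = (64×1.390/π)^(1/4) = 2.31 in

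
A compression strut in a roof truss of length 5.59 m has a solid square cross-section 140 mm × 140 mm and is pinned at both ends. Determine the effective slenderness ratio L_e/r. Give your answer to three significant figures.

For a square r = a/√12 = 140/√12 = 40.41 mm
L_e = K·L = 1 × 5.59 m = 5.590 m = 5590.0 mm
λ = L_e / r_min = 5590.0 / 40.41 = 138

λ ≈ 138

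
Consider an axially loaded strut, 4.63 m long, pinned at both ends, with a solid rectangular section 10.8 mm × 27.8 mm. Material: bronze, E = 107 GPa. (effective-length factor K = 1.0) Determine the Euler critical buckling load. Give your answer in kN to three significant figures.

P_cr ≈ 0.144 kN

Buckling occurs about the weak axis: I_min = h·b³/12 with b = 10.8 mm (the shorter side).
I_min = 27.8×10.8³/12 = 2.918×10^3 mm⁴
I = 2.918×10^3 mm⁴ = 2.918×10^-9 m⁴
Effective length L_e = K·L = 1 × 4.63 = 4.630 m
P_cr = π²EI / L_e² = π² × 107×10⁹ × 2.918×10^-9 / 4.630² = 143.8 N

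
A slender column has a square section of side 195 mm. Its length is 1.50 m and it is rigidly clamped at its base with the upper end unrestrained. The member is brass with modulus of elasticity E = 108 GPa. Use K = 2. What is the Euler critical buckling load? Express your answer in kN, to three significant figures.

P_cr ≈ 14300 kN

I = a⁴/12 = 195⁴/12 = 1.205×10^8 mm⁴
I = 1.205×10^8 mm⁴ = 1.205×10^-4 m⁴
Effective length L_e = K·L = 2 × 1.50 = 3.000 m
P_cr = π²EI / L_e² = π² × 108×10⁹ × 1.205×10^-4 / 3.000² = 1.427×10^7 N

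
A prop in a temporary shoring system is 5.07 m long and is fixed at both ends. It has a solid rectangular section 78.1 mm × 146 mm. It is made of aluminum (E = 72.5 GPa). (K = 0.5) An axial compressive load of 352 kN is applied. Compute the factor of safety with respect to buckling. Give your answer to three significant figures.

n ≈ 1.83

Buckling occurs about the weak axis: I_min = h·b³/12 with b = 78.1 mm (the shorter side).
I_min = 146×78.1³/12 = 5.796×10^6 mm⁴
I = 5.796×10^6 mm⁴ = 5.796×10^-6 m⁴
Effective length L_e = K·L = 0.5 × 5.07 = 2.535 m
P_cr = π²EI / L_e² = π² × 72.5×10⁹ × 5.796×10^-6 / 2.535² = 6.454×10^5 N
Factor of safety n = P_cr / P = 645.37 / 352 = 1.83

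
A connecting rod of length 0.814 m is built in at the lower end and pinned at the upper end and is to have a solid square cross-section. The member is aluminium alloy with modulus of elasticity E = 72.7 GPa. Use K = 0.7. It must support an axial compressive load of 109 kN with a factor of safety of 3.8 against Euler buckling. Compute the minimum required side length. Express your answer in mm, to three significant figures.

Required P_cr = n·P = 3.8 × 109 = 414.2 kN
L_e = K·L = 0.7 × 0.814 = 0.5698 m
Required I = P_cr·L_e²/(π²E) = 4.142×10^5 × 0.5698² / (π² × 7.27×10^10) = 1.874×10^-7 m⁴
I_req = 1.874×10^5 mm⁴
Solid square: I = a⁴/12  ⇒  a = (12I)^(1/4) = (12×1.874×10^5)^(1/4) = 38.7 mm

a ≈ 38.7 mm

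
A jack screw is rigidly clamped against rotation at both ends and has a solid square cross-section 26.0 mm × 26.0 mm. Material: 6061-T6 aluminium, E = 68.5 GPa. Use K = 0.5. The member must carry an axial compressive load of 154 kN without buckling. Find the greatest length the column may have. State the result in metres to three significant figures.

L_max ≈ 0.818 m

I = a⁴/12 = 26.0⁴/12 = 3.808×10^4 mm⁴
I = 3.808×10^-8 m⁴
At the buckling limit P_cr = P = 1.540×10^5 N
From P_cr = π²EI/(K·L)²:  L = (1/K)·√(π²EI/P_cr) = (1/0.5)·√(π²×6.85×10^10×3.808×10^-8/1.540×10^5)
L = 0.818 m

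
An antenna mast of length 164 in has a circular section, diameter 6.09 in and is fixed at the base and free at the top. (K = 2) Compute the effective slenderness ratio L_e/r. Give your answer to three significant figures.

λ ≈ 215

I = πd⁴/64 = π×6.09⁴/64 = 67.52 in⁴
A = 29.13 in²;  r_min = √(I/A) = √(67.52/29.13) = 1.522 in
L_e = K·L = 2 × 164 = 328.0 in
λ = L_e / r_min = 328.00 / 1.522 = 215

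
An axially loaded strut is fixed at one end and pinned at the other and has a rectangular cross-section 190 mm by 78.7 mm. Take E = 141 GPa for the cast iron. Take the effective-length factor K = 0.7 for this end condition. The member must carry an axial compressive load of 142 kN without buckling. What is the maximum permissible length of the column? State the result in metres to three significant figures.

L_max ≈ 12.4 m

Buckling occurs about the weak axis: I_min = h·b³/12 with b = 78.7 mm (the shorter side).
I_min = 190×78.7³/12 = 7.718×10^6 mm⁴
I = 7.718×10^-6 m⁴
At the buckling limit P_cr = P = 1.420×10^5 N
From P_cr = π²EI/(K·L)²:  L = (1/K)·√(π²EI/P_cr) = (1/0.7)·√(π²×1.41×10^11×7.718×10^-6/1.420×10^5)
L = 12.4 m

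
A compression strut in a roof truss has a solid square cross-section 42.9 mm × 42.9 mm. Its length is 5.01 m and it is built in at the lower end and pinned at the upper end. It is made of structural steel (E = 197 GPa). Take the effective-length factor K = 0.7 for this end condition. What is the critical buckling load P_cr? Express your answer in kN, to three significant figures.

I = a⁴/12 = 42.9⁴/12 = 2.823×10^5 mm⁴
I = 2.823×10^5 mm⁴ = 2.823×10^-7 m⁴
Effective length L_e = K·L = 0.7 × 5.01 = 3.507 m
P_cr = π²EI / L_e² = π² × 197×10⁹ × 2.823×10^-7 / 3.507² = 4.462×10^4 N

P_cr ≈ 44.6 kN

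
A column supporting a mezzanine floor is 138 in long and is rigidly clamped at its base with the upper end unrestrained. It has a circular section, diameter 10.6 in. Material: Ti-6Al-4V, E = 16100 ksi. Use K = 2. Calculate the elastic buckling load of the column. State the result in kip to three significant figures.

P_cr ≈ 1290 kip

I = πd⁴/64 = π×10.6⁴/64 = 619.7 in⁴
Effective length L_e = K·L = 2 × 138 = 276.0 in
P_cr = π²EI / L_e² = π² × 16100×10³ × 619.7 / 276.0² = 1.293×10^6 lb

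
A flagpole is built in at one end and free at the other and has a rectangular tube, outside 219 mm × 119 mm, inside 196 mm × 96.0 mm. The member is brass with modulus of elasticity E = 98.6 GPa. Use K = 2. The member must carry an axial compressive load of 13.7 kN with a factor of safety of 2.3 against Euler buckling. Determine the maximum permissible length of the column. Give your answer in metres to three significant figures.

L_max ≈ 11.2 m

Weak-axis I_min = (h_o·b_o³ − h_i·b_i³)/12 with b_o = 119, b_i = 96.00 mm (shorter outer/inner sides).
I_min = (219×119³ − 196.0×96.00³)/12 = 1.630×10^7 mm⁴
I = 1.630×10^-5 m⁴
Required critical load P_cr = n·P = 2.3 × 13.7 = 31.51 kN = 3.151×10^4 N
From P_cr = π²EI/(K·L)²:  L = (1/K)·√(π²EI/P_cr) = (1/2)·√(π²×9.86×10^10×1.630×10^-5/3.151×10^4)
L = 11.2 m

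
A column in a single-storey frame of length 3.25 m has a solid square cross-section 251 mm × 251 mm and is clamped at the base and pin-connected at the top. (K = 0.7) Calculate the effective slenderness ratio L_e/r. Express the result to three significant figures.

λ ≈ 31.4

I = a⁴/12 = 251⁴/12 = 3.308×10^8 mm⁴
A = 6.300×10^4 mm²;  r_min = √(I/A) = √(3.308×10^8/6.300×10^4) = 72.46 mm
L_e = K·L = 0.7 × 3.25 m = 2.275 m = 2275.0 mm
λ = L_e / r_min = 2275.0 / 72.46 = 31.4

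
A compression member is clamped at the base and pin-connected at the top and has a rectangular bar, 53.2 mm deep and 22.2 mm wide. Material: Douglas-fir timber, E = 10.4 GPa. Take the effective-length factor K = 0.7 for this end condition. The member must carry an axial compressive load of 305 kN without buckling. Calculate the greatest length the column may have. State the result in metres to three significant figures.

Buckling occurs about the weak axis: I_min = h·b³/12 with b = 22.2 mm (the shorter side).
I_min = 53.2×22.2³/12 = 4.851×10^4 mm⁴
I = 4.851×10^-8 m⁴
At the buckling limit P_cr = P = 3.050×10^5 N
From P_cr = π²EI/(K·L)²:  L = (1/K)·√(π²EI/P_cr) = (1/0.7)·√(π²×1.04×10^10×4.851×10^-8/3.050×10^5)
L = 0.183 m

L_max ≈ 0.183 m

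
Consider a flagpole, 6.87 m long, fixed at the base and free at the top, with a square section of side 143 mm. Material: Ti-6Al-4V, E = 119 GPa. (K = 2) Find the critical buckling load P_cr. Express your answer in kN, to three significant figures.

I = a⁴/12 = 143⁴/12 = 3.485×10^7 mm⁴
I = 3.485×10^7 mm⁴ = 3.485×10^-5 m⁴
Effective length L_e = K·L = 2 × 6.87 = 13.74 m
P_cr = π²EI / L_e² = π² × 119×10⁹ × 3.485×10^-5 / 13.74² = 2.168×10^5 N

P_cr ≈ 217 kN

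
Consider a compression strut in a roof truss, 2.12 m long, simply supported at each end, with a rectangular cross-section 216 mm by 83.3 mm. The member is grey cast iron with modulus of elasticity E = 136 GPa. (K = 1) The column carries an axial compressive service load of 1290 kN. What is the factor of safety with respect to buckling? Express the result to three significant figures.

Buckling occurs about the weak axis: I_min = h·b³/12 with b = 83.3 mm (the shorter side).
I_min = 216×83.3³/12 = 1.040×10^7 mm⁴
I = 1.040×10^7 mm⁴ = 1.040×10^-5 m⁴
Effective length L_e = K·L = 1 × 2.12 = 2.120 m
P_cr = π²EI / L_e² = π² × 136×10⁹ × 1.040×10^-5 / 2.120² = 3.107×10^6 N
Factor of safety n = P_cr / P = 3107.2 / 1290 = 2.41

n ≈ 2.41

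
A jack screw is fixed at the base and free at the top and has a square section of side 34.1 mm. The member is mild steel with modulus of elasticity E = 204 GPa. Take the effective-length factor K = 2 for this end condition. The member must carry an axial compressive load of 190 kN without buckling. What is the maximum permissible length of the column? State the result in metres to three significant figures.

L_max ≈ 0.546 m

I = a⁴/12 = 34.1⁴/12 = 1.127×10^5 mm⁴
I = 1.127×10^-7 m⁴
At the buckling limit P_cr = P = 1.900×10^5 N
From P_cr = π²EI/(K·L)²:  L = (1/K)·√(π²EI/P_cr) = (1/2)·√(π²×2.04×10^11×1.127×10^-7/1.900×10^5)
L = 0.546 m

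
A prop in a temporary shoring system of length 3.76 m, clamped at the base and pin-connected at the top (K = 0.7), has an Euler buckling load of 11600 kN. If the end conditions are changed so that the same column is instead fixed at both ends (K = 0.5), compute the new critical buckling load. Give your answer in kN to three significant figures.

P_cr ≈ 22700 kN

P_cr ∝ 1/K², so P_cr,new = P_cr,old × (K_old/K_new)² = 11600 × (0.7/0.5)²
= 11600 × 1.960 = 22700 kN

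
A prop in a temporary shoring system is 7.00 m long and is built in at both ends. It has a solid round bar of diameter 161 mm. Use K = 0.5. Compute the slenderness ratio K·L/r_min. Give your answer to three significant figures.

For a solid circle r = d/4 = 161/4 = 40.25 mm
L_e = K·L = 0.5 × 7.00 m = 3.500 m = 3500.0 mm
λ = L_e / r_min = 3500.0 / 40.25 = 87.0

λ ≈ 87.0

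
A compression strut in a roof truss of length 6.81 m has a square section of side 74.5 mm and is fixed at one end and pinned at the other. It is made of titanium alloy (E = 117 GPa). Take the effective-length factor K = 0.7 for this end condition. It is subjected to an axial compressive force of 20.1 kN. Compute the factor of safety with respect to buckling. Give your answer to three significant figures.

I = a⁴/12 = 74.5⁴/12 = 2.567×10^6 mm⁴
I = 2.567×10^6 mm⁴ = 2.567×10^-6 m⁴
Effective length L_e = K·L = 0.7 × 6.81 = 4.767 m
P_cr = π²EI / L_e² = π² × 117×10⁹ × 2.567×10^-6 / 4.767² = 1.304×10^5 N
Factor of safety n = P_cr / P = 130.45 / 20.1 = 6.49

n ≈ 6.49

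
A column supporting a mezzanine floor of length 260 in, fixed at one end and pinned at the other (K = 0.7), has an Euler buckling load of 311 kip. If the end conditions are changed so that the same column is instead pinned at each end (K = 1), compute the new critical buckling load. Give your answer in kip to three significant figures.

P_cr ∝ 1/K², so P_cr,new = P_cr,old × (K_old/K_new)² = 311 × (0.7/1)²
= 311 × 0.4900 = 152 kip

P_cr ≈ 152 kip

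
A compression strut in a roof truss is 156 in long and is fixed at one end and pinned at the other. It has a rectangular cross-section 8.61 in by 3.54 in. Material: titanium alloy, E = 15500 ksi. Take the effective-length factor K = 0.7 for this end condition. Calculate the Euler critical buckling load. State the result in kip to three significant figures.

Buckling occurs about the weak axis: I_min = h·b³/12 with b = 3.54 in (the shorter side).
I_min = 8.61×3.54³/12 = 31.83 in⁴
Effective length L_e = K·L = 0.7 × 156 = 109.2 in
P_cr = π²EI / L_e² = π² × 15500×10³ × 31.83 / 109.2² = 4.083×10^5 lb

P_cr ≈ 408 kip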